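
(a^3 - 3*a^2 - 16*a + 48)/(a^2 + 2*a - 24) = (a^2 + a - 12)/(a + 6)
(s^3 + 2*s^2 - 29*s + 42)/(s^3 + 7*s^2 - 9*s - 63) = (s - 2)/(s + 3)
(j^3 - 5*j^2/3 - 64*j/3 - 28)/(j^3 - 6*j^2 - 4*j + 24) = (j + 7/3)/(j - 2)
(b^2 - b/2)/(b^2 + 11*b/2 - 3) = b/(b + 6)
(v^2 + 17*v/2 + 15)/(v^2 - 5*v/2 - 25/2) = (v + 6)/(v - 5)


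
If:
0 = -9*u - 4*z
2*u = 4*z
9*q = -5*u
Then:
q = 0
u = 0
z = 0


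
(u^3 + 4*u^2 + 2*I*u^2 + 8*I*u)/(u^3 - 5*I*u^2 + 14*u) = (u + 4)/(u - 7*I)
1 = 1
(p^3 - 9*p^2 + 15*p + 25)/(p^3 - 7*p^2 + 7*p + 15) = (p - 5)/(p - 3)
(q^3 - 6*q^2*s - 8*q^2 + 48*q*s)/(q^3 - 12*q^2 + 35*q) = (q^2 - 6*q*s - 8*q + 48*s)/(q^2 - 12*q + 35)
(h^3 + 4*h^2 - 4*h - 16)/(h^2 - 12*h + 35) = (h^3 + 4*h^2 - 4*h - 16)/(h^2 - 12*h + 35)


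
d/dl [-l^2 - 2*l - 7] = -2*l - 2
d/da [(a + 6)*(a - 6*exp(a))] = a - (a + 6)*(6*exp(a) - 1) - 6*exp(a)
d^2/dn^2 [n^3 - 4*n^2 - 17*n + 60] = 6*n - 8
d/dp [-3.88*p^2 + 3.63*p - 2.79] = 3.63 - 7.76*p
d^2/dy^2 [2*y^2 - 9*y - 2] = 4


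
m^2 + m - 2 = (m - 1)*(m + 2)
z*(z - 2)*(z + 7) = z^3 + 5*z^2 - 14*z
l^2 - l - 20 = (l - 5)*(l + 4)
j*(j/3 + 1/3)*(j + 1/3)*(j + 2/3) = j^4/3 + 2*j^3/3 + 11*j^2/27 + 2*j/27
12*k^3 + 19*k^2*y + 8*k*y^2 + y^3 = (k + y)*(3*k + y)*(4*k + y)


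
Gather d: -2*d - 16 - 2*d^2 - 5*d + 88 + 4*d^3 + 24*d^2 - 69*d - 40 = 4*d^3 + 22*d^2 - 76*d + 32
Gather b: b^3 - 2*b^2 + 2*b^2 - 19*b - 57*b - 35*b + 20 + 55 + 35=b^3 - 111*b + 110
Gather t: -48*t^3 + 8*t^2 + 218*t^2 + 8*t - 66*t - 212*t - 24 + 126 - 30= -48*t^3 + 226*t^2 - 270*t + 72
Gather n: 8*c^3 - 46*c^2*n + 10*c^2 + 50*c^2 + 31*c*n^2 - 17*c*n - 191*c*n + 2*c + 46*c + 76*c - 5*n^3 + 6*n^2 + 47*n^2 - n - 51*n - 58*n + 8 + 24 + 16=8*c^3 + 60*c^2 + 124*c - 5*n^3 + n^2*(31*c + 53) + n*(-46*c^2 - 208*c - 110) + 48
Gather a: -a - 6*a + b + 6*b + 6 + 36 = -7*a + 7*b + 42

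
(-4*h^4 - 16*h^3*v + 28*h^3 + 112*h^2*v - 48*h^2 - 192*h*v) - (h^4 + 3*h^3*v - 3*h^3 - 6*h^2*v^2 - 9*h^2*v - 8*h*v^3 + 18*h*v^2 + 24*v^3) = -5*h^4 - 19*h^3*v + 31*h^3 + 6*h^2*v^2 + 121*h^2*v - 48*h^2 + 8*h*v^3 - 18*h*v^2 - 192*h*v - 24*v^3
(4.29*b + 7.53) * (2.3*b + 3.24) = 9.867*b^2 + 31.2186*b + 24.3972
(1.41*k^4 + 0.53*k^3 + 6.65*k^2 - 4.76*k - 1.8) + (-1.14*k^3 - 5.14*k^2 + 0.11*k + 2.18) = 1.41*k^4 - 0.61*k^3 + 1.51*k^2 - 4.65*k + 0.38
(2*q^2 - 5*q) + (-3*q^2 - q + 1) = -q^2 - 6*q + 1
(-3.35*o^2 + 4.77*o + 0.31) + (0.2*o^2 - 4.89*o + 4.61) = -3.15*o^2 - 0.12*o + 4.92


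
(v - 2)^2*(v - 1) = v^3 - 5*v^2 + 8*v - 4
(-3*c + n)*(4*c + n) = -12*c^2 + c*n + n^2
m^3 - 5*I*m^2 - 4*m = m*(m - 4*I)*(m - I)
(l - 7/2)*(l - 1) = l^2 - 9*l/2 + 7/2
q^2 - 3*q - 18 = (q - 6)*(q + 3)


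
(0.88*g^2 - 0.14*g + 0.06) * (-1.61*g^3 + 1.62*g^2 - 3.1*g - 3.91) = -1.4168*g^5 + 1.651*g^4 - 3.0514*g^3 - 2.9096*g^2 + 0.3614*g - 0.2346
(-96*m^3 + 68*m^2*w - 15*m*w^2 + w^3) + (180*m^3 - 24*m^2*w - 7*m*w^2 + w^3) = 84*m^3 + 44*m^2*w - 22*m*w^2 + 2*w^3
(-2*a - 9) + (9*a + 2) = 7*a - 7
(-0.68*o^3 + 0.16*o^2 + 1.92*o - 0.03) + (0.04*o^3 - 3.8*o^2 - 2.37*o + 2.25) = -0.64*o^3 - 3.64*o^2 - 0.45*o + 2.22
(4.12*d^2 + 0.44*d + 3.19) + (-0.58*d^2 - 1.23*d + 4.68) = 3.54*d^2 - 0.79*d + 7.87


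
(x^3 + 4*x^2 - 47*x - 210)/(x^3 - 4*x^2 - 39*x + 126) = (x + 5)/(x - 3)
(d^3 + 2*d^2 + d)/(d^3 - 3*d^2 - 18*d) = (d^2 + 2*d + 1)/(d^2 - 3*d - 18)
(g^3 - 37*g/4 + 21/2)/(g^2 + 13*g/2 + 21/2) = (g^2 - 7*g/2 + 3)/(g + 3)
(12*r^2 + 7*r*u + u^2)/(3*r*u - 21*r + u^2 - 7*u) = (4*r + u)/(u - 7)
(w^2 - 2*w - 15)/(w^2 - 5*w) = (w + 3)/w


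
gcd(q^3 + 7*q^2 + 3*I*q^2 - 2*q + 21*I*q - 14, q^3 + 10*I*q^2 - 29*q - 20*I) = q + I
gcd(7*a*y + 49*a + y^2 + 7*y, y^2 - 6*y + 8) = 1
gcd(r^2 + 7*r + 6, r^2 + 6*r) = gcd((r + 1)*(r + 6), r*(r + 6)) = r + 6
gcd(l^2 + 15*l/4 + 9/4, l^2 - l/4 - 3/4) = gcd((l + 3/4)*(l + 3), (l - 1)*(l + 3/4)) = l + 3/4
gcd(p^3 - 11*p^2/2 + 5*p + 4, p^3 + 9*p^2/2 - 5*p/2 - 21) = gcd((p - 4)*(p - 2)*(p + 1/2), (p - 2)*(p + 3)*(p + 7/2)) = p - 2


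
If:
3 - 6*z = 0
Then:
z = 1/2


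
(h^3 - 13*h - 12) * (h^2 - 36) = h^5 - 49*h^3 - 12*h^2 + 468*h + 432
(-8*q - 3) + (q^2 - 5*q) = q^2 - 13*q - 3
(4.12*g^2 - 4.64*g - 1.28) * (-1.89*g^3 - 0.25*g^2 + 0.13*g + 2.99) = -7.7868*g^5 + 7.7396*g^4 + 4.1148*g^3 + 12.0356*g^2 - 14.04*g - 3.8272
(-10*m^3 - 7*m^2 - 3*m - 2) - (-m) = -10*m^3 - 7*m^2 - 2*m - 2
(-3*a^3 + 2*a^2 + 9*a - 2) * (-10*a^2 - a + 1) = 30*a^5 - 17*a^4 - 95*a^3 + 13*a^2 + 11*a - 2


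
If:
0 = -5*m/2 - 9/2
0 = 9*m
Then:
No Solution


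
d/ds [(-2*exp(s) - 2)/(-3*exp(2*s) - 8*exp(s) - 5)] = -6*exp(s)/(9*exp(2*s) + 30*exp(s) + 25)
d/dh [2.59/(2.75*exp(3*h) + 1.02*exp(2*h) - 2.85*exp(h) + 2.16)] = (-21.3675*exp(2*h) - 5.2836*exp(h) + 7.3815)*exp(h)/(2.75*exp(3*h) + 1.02*exp(2*h) - 2.85*exp(h) + 2.16)^2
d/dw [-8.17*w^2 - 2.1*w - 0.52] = -16.34*w - 2.1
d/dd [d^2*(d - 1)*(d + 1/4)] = d*(16*d^2 - 9*d - 2)/4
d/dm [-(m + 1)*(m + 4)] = -2*m - 5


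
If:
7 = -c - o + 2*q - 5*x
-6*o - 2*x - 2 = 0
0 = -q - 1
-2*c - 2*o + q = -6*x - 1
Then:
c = -41/12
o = 1/24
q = -1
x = -9/8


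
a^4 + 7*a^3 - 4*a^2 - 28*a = a*(a - 2)*(a + 2)*(a + 7)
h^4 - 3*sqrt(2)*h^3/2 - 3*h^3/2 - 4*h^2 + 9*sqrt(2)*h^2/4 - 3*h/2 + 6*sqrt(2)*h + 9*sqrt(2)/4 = (h - 3)*(h + 1/2)*(h + 1)*(h - 3*sqrt(2)/2)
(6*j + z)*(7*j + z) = 42*j^2 + 13*j*z + z^2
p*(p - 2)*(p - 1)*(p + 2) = p^4 - p^3 - 4*p^2 + 4*p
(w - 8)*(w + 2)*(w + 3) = w^3 - 3*w^2 - 34*w - 48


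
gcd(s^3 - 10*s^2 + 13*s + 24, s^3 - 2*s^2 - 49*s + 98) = 1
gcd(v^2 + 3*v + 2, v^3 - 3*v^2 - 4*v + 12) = v + 2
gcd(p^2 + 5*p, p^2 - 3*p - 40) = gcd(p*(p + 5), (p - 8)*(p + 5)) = p + 5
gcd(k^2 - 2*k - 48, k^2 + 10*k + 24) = k + 6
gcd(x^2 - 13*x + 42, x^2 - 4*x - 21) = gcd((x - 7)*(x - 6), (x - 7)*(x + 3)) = x - 7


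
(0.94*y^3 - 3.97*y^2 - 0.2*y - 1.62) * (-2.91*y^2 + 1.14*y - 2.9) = -2.7354*y^5 + 12.6243*y^4 - 6.6698*y^3 + 15.9992*y^2 - 1.2668*y + 4.698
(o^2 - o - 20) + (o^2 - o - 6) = 2*o^2 - 2*o - 26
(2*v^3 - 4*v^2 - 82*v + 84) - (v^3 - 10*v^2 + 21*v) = v^3 + 6*v^2 - 103*v + 84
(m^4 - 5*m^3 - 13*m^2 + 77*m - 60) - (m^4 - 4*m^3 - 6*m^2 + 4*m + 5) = -m^3 - 7*m^2 + 73*m - 65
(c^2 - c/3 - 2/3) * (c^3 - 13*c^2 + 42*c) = c^5 - 40*c^4/3 + 137*c^3/3 - 16*c^2/3 - 28*c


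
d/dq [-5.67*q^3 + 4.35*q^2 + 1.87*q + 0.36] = -17.01*q^2 + 8.7*q + 1.87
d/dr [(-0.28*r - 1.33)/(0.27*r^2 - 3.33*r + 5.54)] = (0.0756*r^2 + 0.7182*r - 5.9801)/(0.0729*r^4 - 1.7982*r^3 + 14.0805*r^2 - 36.8964*r + 30.6916)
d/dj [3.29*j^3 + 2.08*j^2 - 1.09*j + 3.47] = 9.87*j^2 + 4.16*j - 1.09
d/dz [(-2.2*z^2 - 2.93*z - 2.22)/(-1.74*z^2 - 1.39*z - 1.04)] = (-2.0402*z^2 - 3.1496*z - 0.0385999999999997)/(3.0276*z^4 + 4.8372*z^3 + 5.5513*z^2 + 2.8912*z + 1.0816)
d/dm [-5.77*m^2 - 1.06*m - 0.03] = -11.54*m - 1.06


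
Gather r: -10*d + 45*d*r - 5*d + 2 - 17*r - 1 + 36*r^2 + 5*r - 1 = -15*d + 36*r^2 + r*(45*d - 12)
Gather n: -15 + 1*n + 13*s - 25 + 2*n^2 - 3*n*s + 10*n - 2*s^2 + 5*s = 2*n^2 + n*(11 - 3*s) - 2*s^2 + 18*s - 40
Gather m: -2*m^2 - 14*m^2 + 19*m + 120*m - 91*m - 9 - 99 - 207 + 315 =-16*m^2 + 48*m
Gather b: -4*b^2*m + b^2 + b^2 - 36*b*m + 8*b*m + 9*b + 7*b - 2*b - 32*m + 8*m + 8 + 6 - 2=b^2*(2 - 4*m) + b*(14 - 28*m) - 24*m + 12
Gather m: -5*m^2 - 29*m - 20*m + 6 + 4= -5*m^2 - 49*m + 10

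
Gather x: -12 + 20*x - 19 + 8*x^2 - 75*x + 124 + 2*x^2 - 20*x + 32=10*x^2 - 75*x + 125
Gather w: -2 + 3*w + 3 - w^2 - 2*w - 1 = -w^2 + w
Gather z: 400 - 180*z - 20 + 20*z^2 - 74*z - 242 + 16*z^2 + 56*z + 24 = 36*z^2 - 198*z + 162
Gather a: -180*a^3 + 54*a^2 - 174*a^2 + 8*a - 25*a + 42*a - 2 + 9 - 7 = -180*a^3 - 120*a^2 + 25*a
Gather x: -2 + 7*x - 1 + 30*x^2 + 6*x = 30*x^2 + 13*x - 3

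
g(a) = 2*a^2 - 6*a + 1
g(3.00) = 1.00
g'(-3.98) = -21.92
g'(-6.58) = -32.32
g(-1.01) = 9.10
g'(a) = 4*a - 6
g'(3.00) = 6.00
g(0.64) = -2.02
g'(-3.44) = -19.76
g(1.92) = -3.15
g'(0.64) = -3.44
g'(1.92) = 1.68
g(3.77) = 6.81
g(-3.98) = 56.56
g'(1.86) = 1.44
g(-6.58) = 127.07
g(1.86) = -3.24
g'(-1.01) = -10.04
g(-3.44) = 45.31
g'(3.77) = 9.08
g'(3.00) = 6.00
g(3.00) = 1.00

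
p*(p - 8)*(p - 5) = p^3 - 13*p^2 + 40*p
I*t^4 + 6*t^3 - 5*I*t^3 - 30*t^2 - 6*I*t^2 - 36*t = t*(t - 6)*(t - 6*I)*(I*t + I)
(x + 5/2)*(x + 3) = x^2 + 11*x/2 + 15/2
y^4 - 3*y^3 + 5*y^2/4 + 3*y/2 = y*(y - 2)*(y - 3/2)*(y + 1/2)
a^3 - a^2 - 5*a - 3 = (a - 3)*(a + 1)^2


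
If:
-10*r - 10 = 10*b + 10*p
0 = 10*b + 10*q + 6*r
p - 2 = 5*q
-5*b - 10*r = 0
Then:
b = 1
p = -3/2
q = -7/10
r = -1/2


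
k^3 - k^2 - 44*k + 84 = (k - 6)*(k - 2)*(k + 7)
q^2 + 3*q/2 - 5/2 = (q - 1)*(q + 5/2)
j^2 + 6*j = j*(j + 6)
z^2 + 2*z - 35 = (z - 5)*(z + 7)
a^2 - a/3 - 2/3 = (a - 1)*(a + 2/3)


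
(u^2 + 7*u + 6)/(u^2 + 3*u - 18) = (u + 1)/(u - 3)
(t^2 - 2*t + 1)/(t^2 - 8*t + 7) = (t - 1)/(t - 7)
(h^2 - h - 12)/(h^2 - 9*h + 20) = (h + 3)/(h - 5)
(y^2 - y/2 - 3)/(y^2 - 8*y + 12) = (y + 3/2)/(y - 6)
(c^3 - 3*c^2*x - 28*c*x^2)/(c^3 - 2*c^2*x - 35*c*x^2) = (c + 4*x)/(c + 5*x)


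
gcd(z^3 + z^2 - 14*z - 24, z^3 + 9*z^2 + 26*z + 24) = z^2 + 5*z + 6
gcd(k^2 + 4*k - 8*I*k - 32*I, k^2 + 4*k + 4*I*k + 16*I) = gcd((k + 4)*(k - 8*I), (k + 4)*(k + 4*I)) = k + 4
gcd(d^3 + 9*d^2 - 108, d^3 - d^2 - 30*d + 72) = d^2 + 3*d - 18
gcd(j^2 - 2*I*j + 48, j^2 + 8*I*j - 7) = 1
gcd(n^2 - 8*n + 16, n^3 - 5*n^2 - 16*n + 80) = n - 4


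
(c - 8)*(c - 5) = c^2 - 13*c + 40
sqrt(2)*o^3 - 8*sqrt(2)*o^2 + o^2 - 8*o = o*(o - 8)*(sqrt(2)*o + 1)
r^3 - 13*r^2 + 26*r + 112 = (r - 8)*(r - 7)*(r + 2)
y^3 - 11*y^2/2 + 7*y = y*(y - 7/2)*(y - 2)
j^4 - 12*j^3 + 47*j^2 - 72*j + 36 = (j - 6)*(j - 3)*(j - 2)*(j - 1)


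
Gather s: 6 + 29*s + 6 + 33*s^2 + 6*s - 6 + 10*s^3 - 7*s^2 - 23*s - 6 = 10*s^3 + 26*s^2 + 12*s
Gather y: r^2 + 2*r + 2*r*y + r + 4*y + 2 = r^2 + 3*r + y*(2*r + 4) + 2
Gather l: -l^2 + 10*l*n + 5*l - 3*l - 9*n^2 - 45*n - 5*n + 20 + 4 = -l^2 + l*(10*n + 2) - 9*n^2 - 50*n + 24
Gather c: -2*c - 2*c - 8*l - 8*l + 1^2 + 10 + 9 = -4*c - 16*l + 20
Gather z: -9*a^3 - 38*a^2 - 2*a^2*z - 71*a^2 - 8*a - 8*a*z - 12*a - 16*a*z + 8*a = -9*a^3 - 109*a^2 - 12*a + z*(-2*a^2 - 24*a)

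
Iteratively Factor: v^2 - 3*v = (v)*(v - 3)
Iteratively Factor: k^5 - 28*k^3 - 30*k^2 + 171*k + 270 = (k + 2)*(k^4 - 2*k^3 - 24*k^2 + 18*k + 135) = (k - 3)*(k + 2)*(k^3 + k^2 - 21*k - 45) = (k - 3)*(k + 2)*(k + 3)*(k^2 - 2*k - 15) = (k - 5)*(k - 3)*(k + 2)*(k + 3)*(k + 3)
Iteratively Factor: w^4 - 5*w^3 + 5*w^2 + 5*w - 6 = (w + 1)*(w^3 - 6*w^2 + 11*w - 6) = (w - 3)*(w + 1)*(w^2 - 3*w + 2) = (w - 3)*(w - 2)*(w + 1)*(w - 1)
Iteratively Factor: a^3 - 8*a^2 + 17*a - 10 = (a - 5)*(a^2 - 3*a + 2) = (a - 5)*(a - 1)*(a - 2)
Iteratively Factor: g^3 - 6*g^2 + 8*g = (g)*(g^2 - 6*g + 8) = g*(g - 2)*(g - 4)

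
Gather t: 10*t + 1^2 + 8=10*t + 9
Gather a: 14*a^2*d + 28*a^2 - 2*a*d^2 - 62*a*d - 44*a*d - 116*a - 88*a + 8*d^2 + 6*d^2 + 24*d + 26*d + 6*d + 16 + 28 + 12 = a^2*(14*d + 28) + a*(-2*d^2 - 106*d - 204) + 14*d^2 + 56*d + 56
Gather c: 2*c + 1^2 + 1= 2*c + 2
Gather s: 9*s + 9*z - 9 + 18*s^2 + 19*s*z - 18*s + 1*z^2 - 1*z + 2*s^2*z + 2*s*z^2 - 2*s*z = s^2*(2*z + 18) + s*(2*z^2 + 17*z - 9) + z^2 + 8*z - 9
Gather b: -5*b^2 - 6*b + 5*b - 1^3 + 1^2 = -5*b^2 - b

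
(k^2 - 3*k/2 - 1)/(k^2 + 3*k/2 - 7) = (2*k + 1)/(2*k + 7)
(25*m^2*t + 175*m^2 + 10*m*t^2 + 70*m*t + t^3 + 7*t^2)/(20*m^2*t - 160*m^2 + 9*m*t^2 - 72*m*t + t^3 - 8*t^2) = (5*m*t + 35*m + t^2 + 7*t)/(4*m*t - 32*m + t^2 - 8*t)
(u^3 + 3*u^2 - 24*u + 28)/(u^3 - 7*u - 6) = (-u^3 - 3*u^2 + 24*u - 28)/(-u^3 + 7*u + 6)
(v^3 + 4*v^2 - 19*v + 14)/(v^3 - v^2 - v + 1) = (v^2 + 5*v - 14)/(v^2 - 1)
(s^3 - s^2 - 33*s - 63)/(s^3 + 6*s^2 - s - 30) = (s^2 - 4*s - 21)/(s^2 + 3*s - 10)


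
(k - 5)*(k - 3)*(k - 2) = k^3 - 10*k^2 + 31*k - 30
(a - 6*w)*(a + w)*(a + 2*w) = a^3 - 3*a^2*w - 16*a*w^2 - 12*w^3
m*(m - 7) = m^2 - 7*m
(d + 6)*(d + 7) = d^2 + 13*d + 42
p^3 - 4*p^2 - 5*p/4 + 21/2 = (p - 7/2)*(p - 2)*(p + 3/2)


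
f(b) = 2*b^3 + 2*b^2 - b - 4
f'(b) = 6*b^2 + 4*b - 1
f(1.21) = 1.26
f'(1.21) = 12.62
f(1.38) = 3.68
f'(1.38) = 15.95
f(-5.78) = -317.60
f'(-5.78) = 176.33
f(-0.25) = -3.66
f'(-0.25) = -1.62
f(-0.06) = -3.93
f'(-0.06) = -1.22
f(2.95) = 61.80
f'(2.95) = 63.02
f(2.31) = 29.01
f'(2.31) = 40.26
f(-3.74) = -76.91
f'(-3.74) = 67.97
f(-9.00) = -1291.00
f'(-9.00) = 449.00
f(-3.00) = -37.00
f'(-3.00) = 41.00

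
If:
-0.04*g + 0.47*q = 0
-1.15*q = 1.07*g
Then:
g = 0.00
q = 0.00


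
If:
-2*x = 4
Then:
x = -2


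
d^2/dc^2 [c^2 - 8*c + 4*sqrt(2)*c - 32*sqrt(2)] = 2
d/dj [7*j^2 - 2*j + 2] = 14*j - 2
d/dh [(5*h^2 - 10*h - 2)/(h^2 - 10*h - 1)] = 2*(-20*h^2 - 3*h - 5)/(h^4 - 20*h^3 + 98*h^2 + 20*h + 1)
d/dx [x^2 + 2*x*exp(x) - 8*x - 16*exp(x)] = 2*x*exp(x) + 2*x - 14*exp(x) - 8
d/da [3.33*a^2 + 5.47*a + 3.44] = 6.66*a + 5.47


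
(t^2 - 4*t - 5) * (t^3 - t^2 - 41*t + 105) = t^5 - 5*t^4 - 42*t^3 + 274*t^2 - 215*t - 525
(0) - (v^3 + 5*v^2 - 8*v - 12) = -v^3 - 5*v^2 + 8*v + 12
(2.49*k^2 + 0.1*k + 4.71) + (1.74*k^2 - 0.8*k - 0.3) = 4.23*k^2 - 0.7*k + 4.41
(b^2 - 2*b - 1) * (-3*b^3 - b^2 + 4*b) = -3*b^5 + 5*b^4 + 9*b^3 - 7*b^2 - 4*b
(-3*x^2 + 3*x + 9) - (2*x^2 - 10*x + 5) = -5*x^2 + 13*x + 4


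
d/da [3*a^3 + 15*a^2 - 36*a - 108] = 9*a^2 + 30*a - 36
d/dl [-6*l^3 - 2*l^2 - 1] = 2*l*(-9*l - 2)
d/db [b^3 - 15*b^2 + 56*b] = 3*b^2 - 30*b + 56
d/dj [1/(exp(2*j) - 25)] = -2*exp(2*j)/(exp(2*j) - 25)^2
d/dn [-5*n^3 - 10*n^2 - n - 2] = -15*n^2 - 20*n - 1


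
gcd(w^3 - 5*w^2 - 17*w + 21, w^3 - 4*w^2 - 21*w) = w^2 - 4*w - 21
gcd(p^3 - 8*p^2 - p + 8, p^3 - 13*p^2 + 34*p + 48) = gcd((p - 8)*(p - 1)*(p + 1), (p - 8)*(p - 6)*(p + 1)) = p^2 - 7*p - 8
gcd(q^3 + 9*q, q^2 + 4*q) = q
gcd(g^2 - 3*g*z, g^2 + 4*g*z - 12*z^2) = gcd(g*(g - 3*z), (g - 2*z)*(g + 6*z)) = 1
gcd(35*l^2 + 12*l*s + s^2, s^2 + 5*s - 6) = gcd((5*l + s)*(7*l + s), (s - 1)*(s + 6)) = 1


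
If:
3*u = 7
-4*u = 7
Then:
No Solution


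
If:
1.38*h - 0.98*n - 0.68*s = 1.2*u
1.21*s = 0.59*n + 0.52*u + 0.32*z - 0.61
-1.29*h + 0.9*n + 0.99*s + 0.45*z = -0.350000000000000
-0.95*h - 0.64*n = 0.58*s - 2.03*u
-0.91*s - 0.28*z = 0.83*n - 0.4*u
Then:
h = 0.33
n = 0.38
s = -0.24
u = 0.21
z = -0.05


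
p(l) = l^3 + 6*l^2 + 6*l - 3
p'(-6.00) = 42.00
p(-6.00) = -39.00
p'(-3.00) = -3.00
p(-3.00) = 6.00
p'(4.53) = 121.92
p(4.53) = 240.27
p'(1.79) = 37.09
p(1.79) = 32.70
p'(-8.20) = 109.32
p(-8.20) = -200.13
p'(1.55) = 31.81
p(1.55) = 24.44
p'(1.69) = 34.85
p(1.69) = 29.10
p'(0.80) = 17.52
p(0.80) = 6.15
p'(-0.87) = -2.17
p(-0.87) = -4.34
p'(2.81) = 63.41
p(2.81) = 83.42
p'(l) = 3*l^2 + 12*l + 6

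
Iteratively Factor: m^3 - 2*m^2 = (m - 2)*(m^2) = m*(m - 2)*(m)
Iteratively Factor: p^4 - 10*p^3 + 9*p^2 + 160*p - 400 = (p - 4)*(p^3 - 6*p^2 - 15*p + 100) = (p - 4)*(p + 4)*(p^2 - 10*p + 25) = (p - 5)*(p - 4)*(p + 4)*(p - 5)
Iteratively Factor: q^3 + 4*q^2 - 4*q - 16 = (q + 2)*(q^2 + 2*q - 8) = (q + 2)*(q + 4)*(q - 2)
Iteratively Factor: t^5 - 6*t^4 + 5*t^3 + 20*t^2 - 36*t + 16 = (t - 1)*(t^4 - 5*t^3 + 20*t - 16) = (t - 4)*(t - 1)*(t^3 - t^2 - 4*t + 4) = (t - 4)*(t - 1)^2*(t^2 - 4) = (t - 4)*(t - 2)*(t - 1)^2*(t + 2)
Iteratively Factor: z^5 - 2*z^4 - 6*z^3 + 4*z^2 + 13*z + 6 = (z - 3)*(z^4 + z^3 - 3*z^2 - 5*z - 2) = (z - 3)*(z - 2)*(z^3 + 3*z^2 + 3*z + 1) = (z - 3)*(z - 2)*(z + 1)*(z^2 + 2*z + 1) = (z - 3)*(z - 2)*(z + 1)^2*(z + 1)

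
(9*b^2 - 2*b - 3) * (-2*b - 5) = -18*b^3 - 41*b^2 + 16*b + 15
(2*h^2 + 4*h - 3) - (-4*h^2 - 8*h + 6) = 6*h^2 + 12*h - 9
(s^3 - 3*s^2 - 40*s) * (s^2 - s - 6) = s^5 - 4*s^4 - 43*s^3 + 58*s^2 + 240*s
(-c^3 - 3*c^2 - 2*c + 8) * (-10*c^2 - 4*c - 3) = 10*c^5 + 34*c^4 + 35*c^3 - 63*c^2 - 26*c - 24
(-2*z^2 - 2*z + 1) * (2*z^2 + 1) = -4*z^4 - 4*z^3 - 2*z + 1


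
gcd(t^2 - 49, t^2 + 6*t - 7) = t + 7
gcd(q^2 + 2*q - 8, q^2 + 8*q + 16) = q + 4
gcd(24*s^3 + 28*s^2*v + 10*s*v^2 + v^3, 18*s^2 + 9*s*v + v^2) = 6*s + v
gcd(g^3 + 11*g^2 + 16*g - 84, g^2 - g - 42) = g + 6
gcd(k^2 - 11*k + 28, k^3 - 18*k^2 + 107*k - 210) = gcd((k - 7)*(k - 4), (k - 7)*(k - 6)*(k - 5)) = k - 7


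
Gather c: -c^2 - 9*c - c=-c^2 - 10*c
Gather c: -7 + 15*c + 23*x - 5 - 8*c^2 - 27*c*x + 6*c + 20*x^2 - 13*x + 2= -8*c^2 + c*(21 - 27*x) + 20*x^2 + 10*x - 10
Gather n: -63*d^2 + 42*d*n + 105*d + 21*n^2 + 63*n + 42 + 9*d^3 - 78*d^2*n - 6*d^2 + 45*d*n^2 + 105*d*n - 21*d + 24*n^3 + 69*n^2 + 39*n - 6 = 9*d^3 - 69*d^2 + 84*d + 24*n^3 + n^2*(45*d + 90) + n*(-78*d^2 + 147*d + 102) + 36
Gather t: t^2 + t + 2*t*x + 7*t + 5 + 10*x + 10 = t^2 + t*(2*x + 8) + 10*x + 15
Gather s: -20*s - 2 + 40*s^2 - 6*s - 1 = 40*s^2 - 26*s - 3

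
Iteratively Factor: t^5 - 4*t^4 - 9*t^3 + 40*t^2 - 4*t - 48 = (t + 1)*(t^4 - 5*t^3 - 4*t^2 + 44*t - 48) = (t - 2)*(t + 1)*(t^3 - 3*t^2 - 10*t + 24) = (t - 2)*(t + 1)*(t + 3)*(t^2 - 6*t + 8) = (t - 2)^2*(t + 1)*(t + 3)*(t - 4)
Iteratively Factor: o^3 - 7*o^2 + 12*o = (o)*(o^2 - 7*o + 12) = o*(o - 3)*(o - 4)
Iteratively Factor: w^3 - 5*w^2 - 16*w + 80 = (w - 4)*(w^2 - w - 20) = (w - 5)*(w - 4)*(w + 4)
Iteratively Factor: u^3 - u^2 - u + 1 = (u - 1)*(u^2 - 1) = (u - 1)^2*(u + 1)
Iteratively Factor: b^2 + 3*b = (b + 3)*(b)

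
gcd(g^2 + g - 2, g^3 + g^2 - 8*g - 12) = g + 2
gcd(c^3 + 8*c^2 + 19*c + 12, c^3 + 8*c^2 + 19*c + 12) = c^3 + 8*c^2 + 19*c + 12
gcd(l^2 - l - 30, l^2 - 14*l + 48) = l - 6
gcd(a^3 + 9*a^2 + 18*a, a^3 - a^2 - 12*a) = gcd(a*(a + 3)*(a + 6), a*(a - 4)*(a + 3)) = a^2 + 3*a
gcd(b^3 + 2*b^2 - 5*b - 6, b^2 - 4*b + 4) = b - 2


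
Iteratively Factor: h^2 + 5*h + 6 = (h + 3)*(h + 2)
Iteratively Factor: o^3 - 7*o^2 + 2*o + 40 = (o + 2)*(o^2 - 9*o + 20) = (o - 5)*(o + 2)*(o - 4)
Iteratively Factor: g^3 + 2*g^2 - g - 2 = (g - 1)*(g^2 + 3*g + 2) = (g - 1)*(g + 1)*(g + 2)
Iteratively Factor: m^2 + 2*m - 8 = (m - 2)*(m + 4)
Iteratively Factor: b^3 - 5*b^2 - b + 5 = (b + 1)*(b^2 - 6*b + 5) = (b - 5)*(b + 1)*(b - 1)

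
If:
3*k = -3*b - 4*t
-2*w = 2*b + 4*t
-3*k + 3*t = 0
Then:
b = -7*w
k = 3*w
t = 3*w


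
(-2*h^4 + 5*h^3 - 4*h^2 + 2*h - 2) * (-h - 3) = 2*h^5 + h^4 - 11*h^3 + 10*h^2 - 4*h + 6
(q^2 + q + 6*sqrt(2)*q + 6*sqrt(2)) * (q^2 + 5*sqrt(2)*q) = q^4 + q^3 + 11*sqrt(2)*q^3 + 11*sqrt(2)*q^2 + 60*q^2 + 60*q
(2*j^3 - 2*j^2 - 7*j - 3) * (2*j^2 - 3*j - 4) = 4*j^5 - 10*j^4 - 16*j^3 + 23*j^2 + 37*j + 12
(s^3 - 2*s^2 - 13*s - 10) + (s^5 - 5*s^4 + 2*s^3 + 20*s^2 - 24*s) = s^5 - 5*s^4 + 3*s^3 + 18*s^2 - 37*s - 10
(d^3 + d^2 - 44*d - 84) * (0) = 0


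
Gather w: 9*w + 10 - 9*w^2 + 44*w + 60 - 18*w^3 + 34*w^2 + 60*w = -18*w^3 + 25*w^2 + 113*w + 70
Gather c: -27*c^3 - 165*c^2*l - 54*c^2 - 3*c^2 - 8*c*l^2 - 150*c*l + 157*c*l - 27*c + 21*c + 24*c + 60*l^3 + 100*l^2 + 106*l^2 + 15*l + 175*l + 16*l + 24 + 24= -27*c^3 + c^2*(-165*l - 57) + c*(-8*l^2 + 7*l + 18) + 60*l^3 + 206*l^2 + 206*l + 48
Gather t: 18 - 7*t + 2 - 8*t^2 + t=-8*t^2 - 6*t + 20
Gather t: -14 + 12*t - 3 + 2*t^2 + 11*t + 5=2*t^2 + 23*t - 12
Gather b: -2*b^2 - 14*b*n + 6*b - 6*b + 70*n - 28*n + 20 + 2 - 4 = -2*b^2 - 14*b*n + 42*n + 18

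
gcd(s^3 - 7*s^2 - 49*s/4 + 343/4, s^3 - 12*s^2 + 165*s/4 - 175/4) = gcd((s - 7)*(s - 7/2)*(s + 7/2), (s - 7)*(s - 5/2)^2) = s - 7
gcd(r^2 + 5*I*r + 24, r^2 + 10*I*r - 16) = r + 8*I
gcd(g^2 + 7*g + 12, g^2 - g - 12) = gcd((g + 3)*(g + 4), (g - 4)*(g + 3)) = g + 3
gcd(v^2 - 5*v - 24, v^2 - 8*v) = v - 8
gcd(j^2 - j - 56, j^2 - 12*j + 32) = j - 8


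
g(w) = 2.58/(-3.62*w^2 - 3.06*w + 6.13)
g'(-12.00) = -0.00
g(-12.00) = -0.01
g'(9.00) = 0.00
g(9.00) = -0.01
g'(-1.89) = -26.47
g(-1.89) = -2.54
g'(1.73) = 0.40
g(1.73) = -0.26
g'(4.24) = 0.02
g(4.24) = -0.04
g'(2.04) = 0.20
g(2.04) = -0.17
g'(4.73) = 0.01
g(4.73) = -0.03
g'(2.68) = 0.07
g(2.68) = -0.09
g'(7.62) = 0.00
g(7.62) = -0.01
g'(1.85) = 0.30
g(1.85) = -0.22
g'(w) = 2.58*(7.24*w + 3.06)/(-3.62*w^2 - 3.06*w + 6.13)^2 = (18.6792*w + 7.8948)/(3.62*w^2 + 3.06*w - 6.13)^2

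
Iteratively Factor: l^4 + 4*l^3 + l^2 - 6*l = (l + 3)*(l^3 + l^2 - 2*l) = (l + 2)*(l + 3)*(l^2 - l) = (l - 1)*(l + 2)*(l + 3)*(l)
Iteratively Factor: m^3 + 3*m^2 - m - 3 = (m - 1)*(m^2 + 4*m + 3) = (m - 1)*(m + 1)*(m + 3)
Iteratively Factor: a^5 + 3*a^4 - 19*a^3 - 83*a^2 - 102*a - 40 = (a + 4)*(a^4 - a^3 - 15*a^2 - 23*a - 10) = (a - 5)*(a + 4)*(a^3 + 4*a^2 + 5*a + 2) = (a - 5)*(a + 1)*(a + 4)*(a^2 + 3*a + 2) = (a - 5)*(a + 1)^2*(a + 4)*(a + 2)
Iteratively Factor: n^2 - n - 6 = (n + 2)*(n - 3)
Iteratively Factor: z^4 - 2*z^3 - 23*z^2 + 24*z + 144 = (z - 4)*(z^3 + 2*z^2 - 15*z - 36) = (z - 4)*(z + 3)*(z^2 - z - 12) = (z - 4)^2*(z + 3)*(z + 3)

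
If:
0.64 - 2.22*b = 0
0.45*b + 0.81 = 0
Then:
No Solution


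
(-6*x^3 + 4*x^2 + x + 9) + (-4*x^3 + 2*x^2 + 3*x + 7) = -10*x^3 + 6*x^2 + 4*x + 16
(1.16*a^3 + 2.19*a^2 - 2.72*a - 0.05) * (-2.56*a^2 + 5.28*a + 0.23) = -2.9696*a^5 + 0.5184*a^4 + 18.7932*a^3 - 13.7299*a^2 - 0.8896*a - 0.0115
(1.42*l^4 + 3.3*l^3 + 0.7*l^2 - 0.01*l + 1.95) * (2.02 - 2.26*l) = -3.2092*l^5 - 4.5896*l^4 + 5.084*l^3 + 1.4366*l^2 - 4.4272*l + 3.939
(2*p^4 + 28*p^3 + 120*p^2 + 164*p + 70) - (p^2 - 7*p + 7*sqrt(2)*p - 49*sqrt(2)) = 2*p^4 + 28*p^3 + 119*p^2 - 7*sqrt(2)*p + 171*p + 49*sqrt(2) + 70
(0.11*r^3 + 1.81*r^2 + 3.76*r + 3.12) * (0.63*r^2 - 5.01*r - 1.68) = 0.0693*r^5 + 0.5892*r^4 - 6.8841*r^3 - 19.9128*r^2 - 21.948*r - 5.2416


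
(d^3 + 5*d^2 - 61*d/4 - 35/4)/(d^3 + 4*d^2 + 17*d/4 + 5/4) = (2*d^2 + 9*d - 35)/(2*d^2 + 7*d + 5)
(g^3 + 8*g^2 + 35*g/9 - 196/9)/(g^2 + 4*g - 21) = (g^2 + g - 28/9)/(g - 3)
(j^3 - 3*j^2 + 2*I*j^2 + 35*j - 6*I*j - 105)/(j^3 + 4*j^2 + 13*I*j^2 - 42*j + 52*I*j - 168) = (j^2 + j*(-3 - 5*I) + 15*I)/(j^2 + j*(4 + 6*I) + 24*I)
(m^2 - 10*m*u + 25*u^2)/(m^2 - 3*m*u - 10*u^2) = (m - 5*u)/(m + 2*u)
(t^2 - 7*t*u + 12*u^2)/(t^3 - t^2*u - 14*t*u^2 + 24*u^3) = (t - 4*u)/(t^2 + 2*t*u - 8*u^2)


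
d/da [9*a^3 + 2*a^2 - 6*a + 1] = 27*a^2 + 4*a - 6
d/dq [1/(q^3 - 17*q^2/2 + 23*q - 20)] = 4*(-3*q^2 + 17*q - 23)/(2*q^3 - 17*q^2 + 46*q - 40)^2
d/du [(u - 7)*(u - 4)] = 2*u - 11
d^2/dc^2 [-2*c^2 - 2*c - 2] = -4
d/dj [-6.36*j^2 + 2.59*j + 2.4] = 2.59 - 12.72*j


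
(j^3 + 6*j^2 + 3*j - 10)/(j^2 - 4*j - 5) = (-j^3 - 6*j^2 - 3*j + 10)/(-j^2 + 4*j + 5)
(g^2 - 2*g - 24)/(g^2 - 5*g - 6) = (g + 4)/(g + 1)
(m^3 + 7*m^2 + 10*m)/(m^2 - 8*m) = (m^2 + 7*m + 10)/(m - 8)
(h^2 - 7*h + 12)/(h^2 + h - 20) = (h - 3)/(h + 5)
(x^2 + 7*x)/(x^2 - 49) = x/(x - 7)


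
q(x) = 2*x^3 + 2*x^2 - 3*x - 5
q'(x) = 6*x^2 + 4*x - 3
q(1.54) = 2.43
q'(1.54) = 17.39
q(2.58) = 34.92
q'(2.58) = 47.26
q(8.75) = 1461.72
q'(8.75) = 491.38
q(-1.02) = -1.98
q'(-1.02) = -0.84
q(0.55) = -5.71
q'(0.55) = 1.02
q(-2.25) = -10.91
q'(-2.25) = 18.38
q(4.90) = 263.62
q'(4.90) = 160.66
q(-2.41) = -14.15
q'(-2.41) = 22.21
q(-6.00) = -347.00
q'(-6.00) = 189.00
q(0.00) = -5.00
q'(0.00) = -3.00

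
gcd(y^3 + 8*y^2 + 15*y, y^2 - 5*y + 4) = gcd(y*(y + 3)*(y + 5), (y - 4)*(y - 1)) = 1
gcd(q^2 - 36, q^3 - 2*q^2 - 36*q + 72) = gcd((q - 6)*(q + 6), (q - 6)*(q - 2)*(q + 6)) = q^2 - 36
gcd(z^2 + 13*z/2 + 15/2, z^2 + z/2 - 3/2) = z + 3/2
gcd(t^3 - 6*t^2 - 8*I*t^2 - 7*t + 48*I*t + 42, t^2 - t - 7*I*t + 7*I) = t - 7*I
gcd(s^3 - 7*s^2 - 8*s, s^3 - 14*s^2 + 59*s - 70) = 1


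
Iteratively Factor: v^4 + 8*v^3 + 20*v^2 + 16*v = (v + 4)*(v^3 + 4*v^2 + 4*v) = (v + 2)*(v + 4)*(v^2 + 2*v) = v*(v + 2)*(v + 4)*(v + 2)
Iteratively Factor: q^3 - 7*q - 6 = (q + 1)*(q^2 - q - 6) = (q - 3)*(q + 1)*(q + 2)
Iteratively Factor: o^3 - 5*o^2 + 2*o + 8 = (o - 2)*(o^2 - 3*o - 4) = (o - 2)*(o + 1)*(o - 4)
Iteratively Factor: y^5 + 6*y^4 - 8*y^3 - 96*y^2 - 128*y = (y + 4)*(y^4 + 2*y^3 - 16*y^2 - 32*y) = (y + 4)^2*(y^3 - 2*y^2 - 8*y) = (y + 2)*(y + 4)^2*(y^2 - 4*y) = y*(y + 2)*(y + 4)^2*(y - 4)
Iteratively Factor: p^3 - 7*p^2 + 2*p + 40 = (p - 5)*(p^2 - 2*p - 8) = (p - 5)*(p + 2)*(p - 4)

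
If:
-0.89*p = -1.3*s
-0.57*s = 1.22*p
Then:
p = 0.00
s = 0.00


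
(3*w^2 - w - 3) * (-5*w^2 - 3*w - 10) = -15*w^4 - 4*w^3 - 12*w^2 + 19*w + 30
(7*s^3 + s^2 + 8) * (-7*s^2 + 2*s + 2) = -49*s^5 + 7*s^4 + 16*s^3 - 54*s^2 + 16*s + 16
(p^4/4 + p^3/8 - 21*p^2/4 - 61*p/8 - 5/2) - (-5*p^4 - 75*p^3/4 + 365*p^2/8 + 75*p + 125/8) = 21*p^4/4 + 151*p^3/8 - 407*p^2/8 - 661*p/8 - 145/8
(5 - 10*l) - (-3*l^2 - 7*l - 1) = 3*l^2 - 3*l + 6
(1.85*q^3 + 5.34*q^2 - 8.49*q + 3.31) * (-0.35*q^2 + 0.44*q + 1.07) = -0.6475*q^5 - 1.055*q^4 + 7.3006*q^3 + 0.8197*q^2 - 7.6279*q + 3.5417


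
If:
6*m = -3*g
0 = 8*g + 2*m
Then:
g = 0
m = 0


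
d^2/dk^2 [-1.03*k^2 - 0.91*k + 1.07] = -2.06000000000000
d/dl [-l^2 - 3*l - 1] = -2*l - 3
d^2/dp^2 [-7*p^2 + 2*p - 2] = -14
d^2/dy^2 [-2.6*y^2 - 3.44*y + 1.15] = -5.20000000000000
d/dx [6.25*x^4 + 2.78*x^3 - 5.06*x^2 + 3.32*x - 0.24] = 25.0*x^3 + 8.34*x^2 - 10.12*x + 3.32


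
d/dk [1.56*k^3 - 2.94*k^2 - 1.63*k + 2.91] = 4.68*k^2 - 5.88*k - 1.63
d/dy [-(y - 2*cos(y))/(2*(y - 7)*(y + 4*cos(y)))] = (-6*y^2*sin(y) + y^2 + 42*y*sin(y) - 4*y*cos(y) - 8*cos(y)^2 + 42*cos(y))/(2*(y - 7)^2*(y + 4*cos(y))^2)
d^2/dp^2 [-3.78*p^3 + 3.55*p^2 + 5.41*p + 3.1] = 7.1 - 22.68*p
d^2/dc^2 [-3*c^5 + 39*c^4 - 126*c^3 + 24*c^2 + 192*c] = -60*c^3 + 468*c^2 - 756*c + 48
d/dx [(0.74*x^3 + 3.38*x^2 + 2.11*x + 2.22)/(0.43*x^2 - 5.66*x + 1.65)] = (0.3182*x^4 - 8.3768*x^3 - 16.3751*x^2 + 9.2448*x + 16.0467)/(0.1849*x^4 - 4.8676*x^3 + 33.4546*x^2 - 18.678*x + 2.7225)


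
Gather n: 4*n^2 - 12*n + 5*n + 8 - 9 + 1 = 4*n^2 - 7*n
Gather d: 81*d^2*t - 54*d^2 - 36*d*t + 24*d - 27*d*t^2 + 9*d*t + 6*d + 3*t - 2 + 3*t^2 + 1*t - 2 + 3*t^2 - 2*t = d^2*(81*t - 54) + d*(-27*t^2 - 27*t + 30) + 6*t^2 + 2*t - 4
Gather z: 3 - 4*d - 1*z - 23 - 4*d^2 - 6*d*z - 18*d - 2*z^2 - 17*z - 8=-4*d^2 - 22*d - 2*z^2 + z*(-6*d - 18) - 28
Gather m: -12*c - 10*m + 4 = -12*c - 10*m + 4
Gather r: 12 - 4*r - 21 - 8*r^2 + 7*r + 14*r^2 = 6*r^2 + 3*r - 9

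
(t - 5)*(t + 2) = t^2 - 3*t - 10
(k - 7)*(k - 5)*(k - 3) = k^3 - 15*k^2 + 71*k - 105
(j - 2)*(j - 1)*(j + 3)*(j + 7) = j^4 + 7*j^3 - 7*j^2 - 43*j + 42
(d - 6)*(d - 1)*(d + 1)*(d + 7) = d^4 + d^3 - 43*d^2 - d + 42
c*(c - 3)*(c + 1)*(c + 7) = c^4 + 5*c^3 - 17*c^2 - 21*c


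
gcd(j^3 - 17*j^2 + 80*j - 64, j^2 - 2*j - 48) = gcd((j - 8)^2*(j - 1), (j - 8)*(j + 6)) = j - 8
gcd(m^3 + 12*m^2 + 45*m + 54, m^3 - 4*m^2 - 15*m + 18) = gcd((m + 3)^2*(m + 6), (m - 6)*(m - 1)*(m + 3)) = m + 3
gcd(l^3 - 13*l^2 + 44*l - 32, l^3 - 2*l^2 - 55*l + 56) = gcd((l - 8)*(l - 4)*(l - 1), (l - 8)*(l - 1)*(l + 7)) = l^2 - 9*l + 8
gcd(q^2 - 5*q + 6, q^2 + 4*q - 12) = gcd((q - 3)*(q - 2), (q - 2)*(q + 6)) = q - 2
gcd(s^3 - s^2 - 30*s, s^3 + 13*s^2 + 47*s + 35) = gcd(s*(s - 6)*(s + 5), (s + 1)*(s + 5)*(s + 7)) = s + 5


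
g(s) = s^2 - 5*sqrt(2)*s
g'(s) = 2*s - 5*sqrt(2)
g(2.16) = -10.61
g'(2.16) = -2.75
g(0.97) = -5.92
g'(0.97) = -5.13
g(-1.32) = 11.08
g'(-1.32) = -9.71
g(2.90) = -12.10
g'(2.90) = -1.27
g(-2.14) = 19.71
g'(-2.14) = -11.35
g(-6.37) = 85.62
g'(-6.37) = -19.81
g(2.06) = -10.32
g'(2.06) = -2.95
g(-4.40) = 50.47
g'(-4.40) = -15.87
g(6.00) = -6.43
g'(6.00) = 4.93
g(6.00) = -6.43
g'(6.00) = 4.93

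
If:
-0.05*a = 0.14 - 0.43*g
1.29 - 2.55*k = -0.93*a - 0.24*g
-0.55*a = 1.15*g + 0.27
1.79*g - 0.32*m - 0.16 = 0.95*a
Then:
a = -0.94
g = 0.22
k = 0.18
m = 3.51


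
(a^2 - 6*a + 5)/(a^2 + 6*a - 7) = (a - 5)/(a + 7)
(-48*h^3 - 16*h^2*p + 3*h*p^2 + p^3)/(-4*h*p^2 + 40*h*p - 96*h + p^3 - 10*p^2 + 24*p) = (12*h^2 + 7*h*p + p^2)/(p^2 - 10*p + 24)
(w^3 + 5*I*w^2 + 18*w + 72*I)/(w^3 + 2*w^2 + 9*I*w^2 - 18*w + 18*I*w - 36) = (w - 4*I)/(w + 2)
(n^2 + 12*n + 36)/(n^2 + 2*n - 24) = (n + 6)/(n - 4)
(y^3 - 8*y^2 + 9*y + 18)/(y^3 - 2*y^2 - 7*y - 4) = (y^2 - 9*y + 18)/(y^2 - 3*y - 4)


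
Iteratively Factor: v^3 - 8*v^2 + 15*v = (v)*(v^2 - 8*v + 15) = v*(v - 5)*(v - 3)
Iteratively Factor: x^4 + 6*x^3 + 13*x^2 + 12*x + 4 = (x + 2)*(x^3 + 4*x^2 + 5*x + 2) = (x + 1)*(x + 2)*(x^2 + 3*x + 2) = (x + 1)*(x + 2)^2*(x + 1)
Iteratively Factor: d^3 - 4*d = (d)*(d^2 - 4) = d*(d - 2)*(d + 2)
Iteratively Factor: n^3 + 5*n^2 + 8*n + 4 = (n + 1)*(n^2 + 4*n + 4) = (n + 1)*(n + 2)*(n + 2)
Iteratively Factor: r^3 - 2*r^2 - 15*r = (r - 5)*(r^2 + 3*r) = r*(r - 5)*(r + 3)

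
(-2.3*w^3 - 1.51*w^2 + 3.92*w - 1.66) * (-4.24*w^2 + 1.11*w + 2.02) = 9.752*w^5 + 3.8494*w^4 - 22.9429*w^3 + 8.3394*w^2 + 6.0758*w - 3.3532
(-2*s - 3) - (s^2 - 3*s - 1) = -s^2 + s - 2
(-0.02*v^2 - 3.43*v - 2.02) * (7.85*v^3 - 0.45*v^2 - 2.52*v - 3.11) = -0.157*v^5 - 26.9165*v^4 - 14.2631*v^3 + 9.6148*v^2 + 15.7577*v + 6.2822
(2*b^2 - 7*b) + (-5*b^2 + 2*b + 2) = -3*b^2 - 5*b + 2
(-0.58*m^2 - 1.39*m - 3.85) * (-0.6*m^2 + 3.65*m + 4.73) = 0.348*m^4 - 1.283*m^3 - 5.5069*m^2 - 20.6272*m - 18.2105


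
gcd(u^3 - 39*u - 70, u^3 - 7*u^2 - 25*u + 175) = u^2 - 2*u - 35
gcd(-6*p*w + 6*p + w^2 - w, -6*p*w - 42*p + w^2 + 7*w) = 6*p - w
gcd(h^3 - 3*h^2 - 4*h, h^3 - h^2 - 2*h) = h^2 + h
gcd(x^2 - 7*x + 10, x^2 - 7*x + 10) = x^2 - 7*x + 10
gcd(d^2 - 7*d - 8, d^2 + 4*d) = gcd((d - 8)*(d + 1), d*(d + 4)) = 1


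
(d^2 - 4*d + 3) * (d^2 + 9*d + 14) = d^4 + 5*d^3 - 19*d^2 - 29*d + 42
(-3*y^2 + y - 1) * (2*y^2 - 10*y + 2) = -6*y^4 + 32*y^3 - 18*y^2 + 12*y - 2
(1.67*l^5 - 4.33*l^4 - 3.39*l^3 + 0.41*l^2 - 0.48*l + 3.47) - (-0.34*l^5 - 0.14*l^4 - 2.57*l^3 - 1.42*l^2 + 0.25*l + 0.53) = 2.01*l^5 - 4.19*l^4 - 0.82*l^3 + 1.83*l^2 - 0.73*l + 2.94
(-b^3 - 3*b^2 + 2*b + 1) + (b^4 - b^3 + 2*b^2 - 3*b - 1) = b^4 - 2*b^3 - b^2 - b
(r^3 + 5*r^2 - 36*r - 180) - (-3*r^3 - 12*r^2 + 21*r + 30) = 4*r^3 + 17*r^2 - 57*r - 210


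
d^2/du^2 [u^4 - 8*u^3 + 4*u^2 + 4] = 12*u^2 - 48*u + 8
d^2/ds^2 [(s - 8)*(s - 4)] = 2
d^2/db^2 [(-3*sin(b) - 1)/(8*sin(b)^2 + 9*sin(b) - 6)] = (192*sin(b)^5 + 40*sin(b)^4 + 696*sin(b)^3 + 51*sin(b)^2 - 1134*sin(b) - 582)/(8*sin(b)^2 + 9*sin(b) - 6)^3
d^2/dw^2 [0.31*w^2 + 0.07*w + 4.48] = 0.620000000000000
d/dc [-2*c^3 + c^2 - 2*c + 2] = -6*c^2 + 2*c - 2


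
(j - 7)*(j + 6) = j^2 - j - 42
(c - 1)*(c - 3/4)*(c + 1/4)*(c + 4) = c^4 + 5*c^3/2 - 91*c^2/16 + 23*c/16 + 3/4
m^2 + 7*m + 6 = (m + 1)*(m + 6)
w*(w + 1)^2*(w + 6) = w^4 + 8*w^3 + 13*w^2 + 6*w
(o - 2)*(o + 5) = o^2 + 3*o - 10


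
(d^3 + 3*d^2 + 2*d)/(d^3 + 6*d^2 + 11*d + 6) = d/(d + 3)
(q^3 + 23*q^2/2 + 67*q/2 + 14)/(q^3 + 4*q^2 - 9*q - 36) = (2*q^2 + 15*q + 7)/(2*(q^2 - 9))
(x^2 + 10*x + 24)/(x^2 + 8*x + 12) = (x + 4)/(x + 2)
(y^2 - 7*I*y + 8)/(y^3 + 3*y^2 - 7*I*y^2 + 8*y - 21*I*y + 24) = 1/(y + 3)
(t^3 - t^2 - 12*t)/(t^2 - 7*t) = (t^2 - t - 12)/(t - 7)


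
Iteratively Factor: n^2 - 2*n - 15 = (n + 3)*(n - 5)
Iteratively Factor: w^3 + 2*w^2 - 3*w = (w - 1)*(w^2 + 3*w) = w*(w - 1)*(w + 3)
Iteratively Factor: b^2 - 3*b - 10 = (b - 5)*(b + 2)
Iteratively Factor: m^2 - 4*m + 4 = (m - 2)*(m - 2)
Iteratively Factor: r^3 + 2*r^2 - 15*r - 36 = (r + 3)*(r^2 - r - 12) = (r + 3)^2*(r - 4)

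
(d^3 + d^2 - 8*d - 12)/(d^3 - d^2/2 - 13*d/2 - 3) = 2*(d + 2)/(2*d + 1)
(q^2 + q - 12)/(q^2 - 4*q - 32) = (q - 3)/(q - 8)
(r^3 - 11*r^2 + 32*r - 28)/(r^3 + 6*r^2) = (r^3 - 11*r^2 + 32*r - 28)/(r^2*(r + 6))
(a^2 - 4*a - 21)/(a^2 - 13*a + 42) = (a + 3)/(a - 6)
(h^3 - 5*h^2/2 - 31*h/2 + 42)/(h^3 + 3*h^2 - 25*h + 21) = (h^2 + h/2 - 14)/(h^2 + 6*h - 7)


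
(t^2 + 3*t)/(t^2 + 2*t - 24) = t*(t + 3)/(t^2 + 2*t - 24)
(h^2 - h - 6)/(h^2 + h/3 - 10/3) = 3*(h - 3)/(3*h - 5)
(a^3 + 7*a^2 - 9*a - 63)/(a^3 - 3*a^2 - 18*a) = (a^2 + 4*a - 21)/(a*(a - 6))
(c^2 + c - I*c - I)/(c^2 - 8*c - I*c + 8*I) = (c + 1)/(c - 8)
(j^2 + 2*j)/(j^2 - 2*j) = (j + 2)/(j - 2)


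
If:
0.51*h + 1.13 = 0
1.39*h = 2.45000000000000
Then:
No Solution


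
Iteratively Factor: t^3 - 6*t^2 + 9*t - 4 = (t - 1)*(t^2 - 5*t + 4) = (t - 1)^2*(t - 4)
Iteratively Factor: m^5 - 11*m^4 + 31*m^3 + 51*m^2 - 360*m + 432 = (m - 3)*(m^4 - 8*m^3 + 7*m^2 + 72*m - 144) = (m - 3)^2*(m^3 - 5*m^2 - 8*m + 48) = (m - 3)^2*(m + 3)*(m^2 - 8*m + 16) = (m - 4)*(m - 3)^2*(m + 3)*(m - 4)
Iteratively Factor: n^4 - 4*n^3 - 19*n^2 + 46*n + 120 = (n - 5)*(n^3 + n^2 - 14*n - 24) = (n - 5)*(n + 2)*(n^2 - n - 12) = (n - 5)*(n - 4)*(n + 2)*(n + 3)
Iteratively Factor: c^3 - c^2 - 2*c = (c + 1)*(c^2 - 2*c) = c*(c + 1)*(c - 2)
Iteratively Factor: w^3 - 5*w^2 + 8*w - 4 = (w - 2)*(w^2 - 3*w + 2) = (w - 2)^2*(w - 1)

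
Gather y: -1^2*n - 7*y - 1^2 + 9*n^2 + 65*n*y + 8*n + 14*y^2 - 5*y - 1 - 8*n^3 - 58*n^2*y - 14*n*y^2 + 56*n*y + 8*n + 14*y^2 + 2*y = -8*n^3 + 9*n^2 + 15*n + y^2*(28 - 14*n) + y*(-58*n^2 + 121*n - 10) - 2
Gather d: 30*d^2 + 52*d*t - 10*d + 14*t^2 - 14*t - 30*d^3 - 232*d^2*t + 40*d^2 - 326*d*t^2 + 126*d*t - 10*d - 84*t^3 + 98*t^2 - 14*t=-30*d^3 + d^2*(70 - 232*t) + d*(-326*t^2 + 178*t - 20) - 84*t^3 + 112*t^2 - 28*t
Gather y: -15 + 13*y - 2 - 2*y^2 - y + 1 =-2*y^2 + 12*y - 16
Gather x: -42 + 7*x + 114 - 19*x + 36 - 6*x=108 - 18*x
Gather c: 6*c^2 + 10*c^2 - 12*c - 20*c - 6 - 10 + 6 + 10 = 16*c^2 - 32*c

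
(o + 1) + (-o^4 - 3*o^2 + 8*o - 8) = -o^4 - 3*o^2 + 9*o - 7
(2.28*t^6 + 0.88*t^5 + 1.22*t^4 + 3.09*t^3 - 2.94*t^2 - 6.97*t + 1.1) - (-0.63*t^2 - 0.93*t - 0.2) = 2.28*t^6 + 0.88*t^5 + 1.22*t^4 + 3.09*t^3 - 2.31*t^2 - 6.04*t + 1.3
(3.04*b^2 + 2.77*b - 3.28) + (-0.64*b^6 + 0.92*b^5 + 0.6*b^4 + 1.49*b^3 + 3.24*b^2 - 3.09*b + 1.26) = -0.64*b^6 + 0.92*b^5 + 0.6*b^4 + 1.49*b^3 + 6.28*b^2 - 0.32*b - 2.02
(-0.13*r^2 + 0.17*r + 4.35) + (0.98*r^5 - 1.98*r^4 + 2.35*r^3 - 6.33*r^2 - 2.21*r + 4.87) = 0.98*r^5 - 1.98*r^4 + 2.35*r^3 - 6.46*r^2 - 2.04*r + 9.22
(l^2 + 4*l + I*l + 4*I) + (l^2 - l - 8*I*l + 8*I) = 2*l^2 + 3*l - 7*I*l + 12*I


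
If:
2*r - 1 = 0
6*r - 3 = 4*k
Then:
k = 0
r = 1/2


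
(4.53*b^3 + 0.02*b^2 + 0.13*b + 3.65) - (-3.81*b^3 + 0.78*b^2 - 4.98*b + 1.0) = 8.34*b^3 - 0.76*b^2 + 5.11*b + 2.65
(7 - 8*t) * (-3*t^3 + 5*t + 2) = 24*t^4 - 21*t^3 - 40*t^2 + 19*t + 14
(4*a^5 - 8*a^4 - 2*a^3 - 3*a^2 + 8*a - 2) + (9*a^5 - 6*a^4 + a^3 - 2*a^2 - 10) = 13*a^5 - 14*a^4 - a^3 - 5*a^2 + 8*a - 12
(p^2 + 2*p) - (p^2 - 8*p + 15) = 10*p - 15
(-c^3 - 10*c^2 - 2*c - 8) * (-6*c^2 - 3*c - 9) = 6*c^5 + 63*c^4 + 51*c^3 + 144*c^2 + 42*c + 72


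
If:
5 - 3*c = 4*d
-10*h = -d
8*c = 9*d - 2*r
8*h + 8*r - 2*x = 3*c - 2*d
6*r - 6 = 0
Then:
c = 37/59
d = 46/59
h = 23/295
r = 1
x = 2449/590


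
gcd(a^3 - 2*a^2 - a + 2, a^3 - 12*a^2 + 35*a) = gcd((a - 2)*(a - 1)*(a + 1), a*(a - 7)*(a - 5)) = 1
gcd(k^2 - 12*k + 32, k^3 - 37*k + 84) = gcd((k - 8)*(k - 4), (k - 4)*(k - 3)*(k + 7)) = k - 4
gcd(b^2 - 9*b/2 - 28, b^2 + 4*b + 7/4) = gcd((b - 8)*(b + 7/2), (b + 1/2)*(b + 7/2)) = b + 7/2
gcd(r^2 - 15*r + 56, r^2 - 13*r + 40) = r - 8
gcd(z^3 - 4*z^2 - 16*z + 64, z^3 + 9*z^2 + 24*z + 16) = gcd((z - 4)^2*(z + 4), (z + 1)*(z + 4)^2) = z + 4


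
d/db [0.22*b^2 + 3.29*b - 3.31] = 0.44*b + 3.29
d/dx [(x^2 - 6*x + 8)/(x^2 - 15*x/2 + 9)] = 2*(-3*x^2 + 4*x + 12)/(4*x^4 - 60*x^3 + 297*x^2 - 540*x + 324)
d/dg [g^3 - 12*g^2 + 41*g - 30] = 3*g^2 - 24*g + 41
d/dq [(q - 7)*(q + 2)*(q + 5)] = 3*q^2 - 39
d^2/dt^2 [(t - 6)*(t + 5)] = 2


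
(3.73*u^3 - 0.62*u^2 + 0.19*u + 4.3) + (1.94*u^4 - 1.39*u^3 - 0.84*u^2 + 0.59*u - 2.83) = 1.94*u^4 + 2.34*u^3 - 1.46*u^2 + 0.78*u + 1.47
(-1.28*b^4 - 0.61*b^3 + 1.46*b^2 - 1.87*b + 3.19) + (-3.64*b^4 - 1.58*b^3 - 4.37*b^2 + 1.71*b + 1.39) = -4.92*b^4 - 2.19*b^3 - 2.91*b^2 - 0.16*b + 4.58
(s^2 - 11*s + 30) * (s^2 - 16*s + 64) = s^4 - 27*s^3 + 270*s^2 - 1184*s + 1920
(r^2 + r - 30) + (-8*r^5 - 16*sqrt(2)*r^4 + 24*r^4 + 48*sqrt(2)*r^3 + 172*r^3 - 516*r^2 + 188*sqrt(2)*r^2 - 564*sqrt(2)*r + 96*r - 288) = -8*r^5 - 16*sqrt(2)*r^4 + 24*r^4 + 48*sqrt(2)*r^3 + 172*r^3 - 515*r^2 + 188*sqrt(2)*r^2 - 564*sqrt(2)*r + 97*r - 318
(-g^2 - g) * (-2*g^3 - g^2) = 2*g^5 + 3*g^4 + g^3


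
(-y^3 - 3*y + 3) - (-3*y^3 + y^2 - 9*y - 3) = 2*y^3 - y^2 + 6*y + 6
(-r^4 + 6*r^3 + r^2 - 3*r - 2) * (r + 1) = -r^5 + 5*r^4 + 7*r^3 - 2*r^2 - 5*r - 2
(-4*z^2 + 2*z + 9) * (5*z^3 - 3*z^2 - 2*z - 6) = -20*z^5 + 22*z^4 + 47*z^3 - 7*z^2 - 30*z - 54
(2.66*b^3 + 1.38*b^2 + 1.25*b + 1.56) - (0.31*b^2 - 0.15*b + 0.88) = 2.66*b^3 + 1.07*b^2 + 1.4*b + 0.68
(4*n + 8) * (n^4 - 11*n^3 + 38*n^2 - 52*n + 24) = 4*n^5 - 36*n^4 + 64*n^3 + 96*n^2 - 320*n + 192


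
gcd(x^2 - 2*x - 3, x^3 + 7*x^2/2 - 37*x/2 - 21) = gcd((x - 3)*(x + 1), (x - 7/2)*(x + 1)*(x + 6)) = x + 1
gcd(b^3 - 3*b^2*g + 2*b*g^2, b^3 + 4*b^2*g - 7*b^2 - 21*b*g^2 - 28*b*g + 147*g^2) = 1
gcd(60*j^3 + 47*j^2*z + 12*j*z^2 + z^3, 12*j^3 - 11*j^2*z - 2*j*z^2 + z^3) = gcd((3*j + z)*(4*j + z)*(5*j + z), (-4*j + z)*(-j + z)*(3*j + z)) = 3*j + z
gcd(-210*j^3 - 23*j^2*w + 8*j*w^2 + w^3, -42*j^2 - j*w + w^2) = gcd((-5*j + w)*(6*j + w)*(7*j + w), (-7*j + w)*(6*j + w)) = 6*j + w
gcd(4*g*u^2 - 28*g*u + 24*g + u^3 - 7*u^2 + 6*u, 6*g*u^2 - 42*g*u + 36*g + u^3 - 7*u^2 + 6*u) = u^2 - 7*u + 6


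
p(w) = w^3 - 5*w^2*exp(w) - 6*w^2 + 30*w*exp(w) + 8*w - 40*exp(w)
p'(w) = -5*w^2*exp(w) + 3*w^2 + 20*w*exp(w) - 12*w - 10*exp(w) + 8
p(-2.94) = -109.86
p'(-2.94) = 63.29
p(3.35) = 122.12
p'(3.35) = 26.76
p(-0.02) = -39.96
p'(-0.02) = -1.95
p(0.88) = -39.05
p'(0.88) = 8.75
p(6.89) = -69319.61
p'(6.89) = -107564.65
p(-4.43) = -243.36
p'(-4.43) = 117.69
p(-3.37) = -140.18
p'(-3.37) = 77.90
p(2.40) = 33.74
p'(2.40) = 97.89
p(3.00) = 97.43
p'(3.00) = 99.43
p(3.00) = 97.43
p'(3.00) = 99.43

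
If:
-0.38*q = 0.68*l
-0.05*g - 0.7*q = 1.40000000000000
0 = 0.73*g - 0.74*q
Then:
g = -1.89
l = 1.04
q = -1.86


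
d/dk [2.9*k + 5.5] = 2.90000000000000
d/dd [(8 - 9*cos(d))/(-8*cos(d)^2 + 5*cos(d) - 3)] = (72*cos(d)^2 - 128*cos(d) + 13)*sin(d)/(8*sin(d)^2 + 5*cos(d) - 11)^2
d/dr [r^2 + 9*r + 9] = 2*r + 9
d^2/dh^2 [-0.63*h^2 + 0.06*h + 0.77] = -1.26000000000000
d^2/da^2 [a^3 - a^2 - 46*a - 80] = 6*a - 2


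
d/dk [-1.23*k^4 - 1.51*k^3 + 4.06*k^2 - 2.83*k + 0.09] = -4.92*k^3 - 4.53*k^2 + 8.12*k - 2.83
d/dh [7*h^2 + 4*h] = 14*h + 4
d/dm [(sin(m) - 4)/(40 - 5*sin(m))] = 4*cos(m)/(5*(sin(m) - 8)^2)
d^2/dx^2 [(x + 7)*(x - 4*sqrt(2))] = 2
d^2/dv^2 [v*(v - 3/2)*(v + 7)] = 6*v + 11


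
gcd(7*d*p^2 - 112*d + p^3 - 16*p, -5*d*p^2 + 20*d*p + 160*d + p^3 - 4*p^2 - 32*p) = p + 4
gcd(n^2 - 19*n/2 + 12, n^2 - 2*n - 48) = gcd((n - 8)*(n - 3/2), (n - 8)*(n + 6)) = n - 8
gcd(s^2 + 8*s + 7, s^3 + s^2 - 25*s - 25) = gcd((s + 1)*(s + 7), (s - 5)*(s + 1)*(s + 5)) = s + 1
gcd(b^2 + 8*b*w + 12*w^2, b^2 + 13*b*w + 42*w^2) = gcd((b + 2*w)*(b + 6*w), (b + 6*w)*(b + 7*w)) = b + 6*w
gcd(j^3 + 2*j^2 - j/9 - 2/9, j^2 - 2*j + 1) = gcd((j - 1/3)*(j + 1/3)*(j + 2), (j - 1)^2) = 1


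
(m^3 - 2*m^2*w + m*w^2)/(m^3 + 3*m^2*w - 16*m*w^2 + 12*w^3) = m*(-m + w)/(-m^2 - 4*m*w + 12*w^2)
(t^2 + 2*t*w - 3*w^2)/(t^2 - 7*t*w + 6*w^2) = (t + 3*w)/(t - 6*w)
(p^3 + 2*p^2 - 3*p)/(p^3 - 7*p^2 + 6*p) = (p + 3)/(p - 6)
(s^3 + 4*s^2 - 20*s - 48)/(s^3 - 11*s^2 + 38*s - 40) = (s^2 + 8*s + 12)/(s^2 - 7*s + 10)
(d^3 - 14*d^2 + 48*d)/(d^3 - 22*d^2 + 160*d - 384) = d/(d - 8)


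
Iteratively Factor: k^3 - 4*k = (k + 2)*(k^2 - 2*k) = k*(k + 2)*(k - 2)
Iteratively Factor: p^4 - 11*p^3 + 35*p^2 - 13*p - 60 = (p - 4)*(p^3 - 7*p^2 + 7*p + 15) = (p - 4)*(p - 3)*(p^2 - 4*p - 5) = (p - 4)*(p - 3)*(p + 1)*(p - 5)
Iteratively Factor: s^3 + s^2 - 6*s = (s)*(s^2 + s - 6) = s*(s - 2)*(s + 3)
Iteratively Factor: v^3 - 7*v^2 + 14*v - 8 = (v - 4)*(v^2 - 3*v + 2) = (v - 4)*(v - 1)*(v - 2)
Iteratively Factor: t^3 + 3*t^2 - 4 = (t + 2)*(t^2 + t - 2) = (t - 1)*(t + 2)*(t + 2)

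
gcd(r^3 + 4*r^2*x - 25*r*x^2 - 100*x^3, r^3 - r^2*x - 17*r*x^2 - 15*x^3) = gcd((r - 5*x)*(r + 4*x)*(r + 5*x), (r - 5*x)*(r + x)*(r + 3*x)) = -r + 5*x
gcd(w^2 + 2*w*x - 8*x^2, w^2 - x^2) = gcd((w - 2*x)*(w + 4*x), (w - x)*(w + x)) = 1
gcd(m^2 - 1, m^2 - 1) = m^2 - 1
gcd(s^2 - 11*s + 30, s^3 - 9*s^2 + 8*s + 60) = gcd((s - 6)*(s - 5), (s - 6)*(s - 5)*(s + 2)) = s^2 - 11*s + 30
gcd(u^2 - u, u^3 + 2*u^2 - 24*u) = u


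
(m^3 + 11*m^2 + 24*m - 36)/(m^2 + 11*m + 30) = (m^2 + 5*m - 6)/(m + 5)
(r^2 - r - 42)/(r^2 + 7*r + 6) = (r - 7)/(r + 1)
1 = 1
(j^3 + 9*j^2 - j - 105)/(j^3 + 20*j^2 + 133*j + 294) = (j^2 + 2*j - 15)/(j^2 + 13*j + 42)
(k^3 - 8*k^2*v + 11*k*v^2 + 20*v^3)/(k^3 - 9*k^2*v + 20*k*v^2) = (k + v)/k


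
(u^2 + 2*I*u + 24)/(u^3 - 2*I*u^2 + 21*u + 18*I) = (u^2 + 2*I*u + 24)/(u^3 - 2*I*u^2 + 21*u + 18*I)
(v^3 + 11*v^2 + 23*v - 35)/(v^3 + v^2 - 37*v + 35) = (v + 5)/(v - 5)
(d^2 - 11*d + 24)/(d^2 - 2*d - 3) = (d - 8)/(d + 1)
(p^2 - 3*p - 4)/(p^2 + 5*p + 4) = (p - 4)/(p + 4)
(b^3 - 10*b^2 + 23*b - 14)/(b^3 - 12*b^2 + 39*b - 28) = (b - 2)/(b - 4)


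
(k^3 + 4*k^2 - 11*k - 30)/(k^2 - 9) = (k^2 + 7*k + 10)/(k + 3)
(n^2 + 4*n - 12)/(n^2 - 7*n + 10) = (n + 6)/(n - 5)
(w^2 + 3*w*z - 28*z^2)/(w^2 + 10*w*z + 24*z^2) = (w^2 + 3*w*z - 28*z^2)/(w^2 + 10*w*z + 24*z^2)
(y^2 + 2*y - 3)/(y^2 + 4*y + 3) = (y - 1)/(y + 1)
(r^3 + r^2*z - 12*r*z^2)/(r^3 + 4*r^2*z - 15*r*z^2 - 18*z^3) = r*(r + 4*z)/(r^2 + 7*r*z + 6*z^2)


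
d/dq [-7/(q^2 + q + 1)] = 7*(2*q + 1)/(q^2 + q + 1)^2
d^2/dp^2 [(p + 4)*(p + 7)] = 2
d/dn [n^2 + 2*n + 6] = 2*n + 2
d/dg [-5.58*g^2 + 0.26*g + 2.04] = 0.26 - 11.16*g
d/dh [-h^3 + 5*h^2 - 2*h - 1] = -3*h^2 + 10*h - 2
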